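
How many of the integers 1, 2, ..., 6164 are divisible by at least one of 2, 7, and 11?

3762

3082 + 880 + 560 − 440 − 280 − 80 + 40 = 3762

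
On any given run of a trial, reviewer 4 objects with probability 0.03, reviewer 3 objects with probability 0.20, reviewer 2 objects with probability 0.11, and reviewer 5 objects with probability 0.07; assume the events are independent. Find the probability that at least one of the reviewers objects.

P(none) = (1 − 0.03) × (1 − 0.20) × (1 − 0.11) × (1 − 0.07) = 0.97 × 0.80 × 0.89 × 0.93 = 0.6422952
P(at least one) = 1 − 0.6422952 = 0.3577048

0.3577048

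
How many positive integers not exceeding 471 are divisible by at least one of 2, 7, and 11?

Inclusion–exclusion gives
floor(471/2) + floor(471/7) + floor(471/11) − floor(471/14) − floor(471/22) − floor(471/77) + floor(471/154) = 235 + 67 + 42 − 33 − 21 − 6 + 3 = 287

287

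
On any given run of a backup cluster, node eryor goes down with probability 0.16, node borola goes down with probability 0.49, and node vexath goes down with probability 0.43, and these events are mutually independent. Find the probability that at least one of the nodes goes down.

0.755812

Since the events are independent, P(none) is the product of the individual non-occurrence probabilities.
P(none) = (1 − 0.16) × (1 − 0.49) × (1 − 0.43) = 0.84 × 0.51 × 0.57 = 0.244188
P(at least one) = 1 − 0.244188 = 0.755812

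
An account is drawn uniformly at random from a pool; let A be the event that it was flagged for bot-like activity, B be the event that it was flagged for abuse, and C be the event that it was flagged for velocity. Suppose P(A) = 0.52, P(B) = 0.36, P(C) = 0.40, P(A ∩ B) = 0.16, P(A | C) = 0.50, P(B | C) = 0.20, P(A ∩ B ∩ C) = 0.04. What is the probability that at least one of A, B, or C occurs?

0.88

P(A ∩ C) = P(C)·P(A|C) = 0.40 × 0.50 = 0.20
P(B ∩ C) = P(C)·P(B|C) = 0.40 × 0.20 = 0.08
P(A ∪ B ∪ C) = 0.52 + 0.36 + 0.40 − 0.16 − 0.20 − 0.08 + 0.04 = 0.88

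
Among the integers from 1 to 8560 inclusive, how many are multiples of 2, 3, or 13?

⌊8560/2⌋ + ⌊8560/3⌋ + ⌊8560/13⌋ − ⌊8560/6⌋ − ⌊8560/26⌋ − ⌊8560/39⌋ + ⌊8560/78⌋ = 4280 + 2853 + 658 − 1426 − 329 − 219 + 109 = 5926

5926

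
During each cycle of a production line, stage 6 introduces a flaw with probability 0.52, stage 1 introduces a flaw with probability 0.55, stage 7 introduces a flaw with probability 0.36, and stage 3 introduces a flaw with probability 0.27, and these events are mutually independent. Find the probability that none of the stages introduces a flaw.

0.1009152

P(none) = (1 − 0.52) × (1 − 0.55) × (1 − 0.36) × (1 − 0.27) = 0.48 × 0.45 × 0.64 × 0.73 = 0.1009152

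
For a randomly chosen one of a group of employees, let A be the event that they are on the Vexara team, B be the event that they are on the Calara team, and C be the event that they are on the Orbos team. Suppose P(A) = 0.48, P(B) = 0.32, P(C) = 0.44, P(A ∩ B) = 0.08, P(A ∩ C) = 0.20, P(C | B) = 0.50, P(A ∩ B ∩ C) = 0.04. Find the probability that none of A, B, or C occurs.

0.16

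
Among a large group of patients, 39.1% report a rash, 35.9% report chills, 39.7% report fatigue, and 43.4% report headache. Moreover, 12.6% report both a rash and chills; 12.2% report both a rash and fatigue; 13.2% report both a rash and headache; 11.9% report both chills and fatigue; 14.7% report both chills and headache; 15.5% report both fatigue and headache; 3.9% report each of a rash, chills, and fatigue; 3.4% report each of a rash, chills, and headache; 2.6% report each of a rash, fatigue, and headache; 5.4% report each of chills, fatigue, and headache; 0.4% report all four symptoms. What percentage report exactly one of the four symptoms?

By inclusion–exclusion (exactly-one form):
P(exactly one) = 39.1 + 35.9 + 39.7 + 43.4 − 2·12.6 − 2·12.2 − 2·13.2 − 2·11.9 − 2·14.7 − 2·15.5 + 3·3.9 + 3·3.4 + 3·2.6 + 3·5.4 − 4·0.4 = 42.2%

42.2%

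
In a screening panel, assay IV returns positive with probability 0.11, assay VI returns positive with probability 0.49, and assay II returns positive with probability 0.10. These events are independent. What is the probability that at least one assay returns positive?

0.59149

P(none) = (1 − 0.11) × (1 − 0.49) × (1 − 0.10) = 0.89 × 0.51 × 0.90 = 0.40851
P(at least one) = 1 − 0.40851 = 0.59149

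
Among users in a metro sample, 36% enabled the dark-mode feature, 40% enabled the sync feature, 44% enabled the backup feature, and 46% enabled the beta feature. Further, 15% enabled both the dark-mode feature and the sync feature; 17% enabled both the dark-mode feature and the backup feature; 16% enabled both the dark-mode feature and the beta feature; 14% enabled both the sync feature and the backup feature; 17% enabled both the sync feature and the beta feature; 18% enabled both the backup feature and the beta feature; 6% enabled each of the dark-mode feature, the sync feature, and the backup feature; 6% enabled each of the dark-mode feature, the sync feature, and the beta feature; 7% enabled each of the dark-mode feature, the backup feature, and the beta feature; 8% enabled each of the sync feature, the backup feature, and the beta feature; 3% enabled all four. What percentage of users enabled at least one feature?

P(≥1) = 36 + 40 + 44 + 46 − 15 − 17 − 16 − 14 − 17 − 18 + 6 + 6 + 7 + 8 − 3 = 93%

93%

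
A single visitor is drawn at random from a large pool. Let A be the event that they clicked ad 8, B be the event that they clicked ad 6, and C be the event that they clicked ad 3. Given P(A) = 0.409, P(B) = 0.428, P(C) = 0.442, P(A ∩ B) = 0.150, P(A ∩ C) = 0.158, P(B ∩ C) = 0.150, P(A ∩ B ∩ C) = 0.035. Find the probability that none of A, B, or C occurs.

Inclusion–exclusion gives
P(A ∪ B ∪ C) = 0.409 + 0.428 + 0.442 − 0.150 − 0.158 − 0.150 + 0.035 = 0.856
P(none) = 1 − 0.856 = 0.144

0.144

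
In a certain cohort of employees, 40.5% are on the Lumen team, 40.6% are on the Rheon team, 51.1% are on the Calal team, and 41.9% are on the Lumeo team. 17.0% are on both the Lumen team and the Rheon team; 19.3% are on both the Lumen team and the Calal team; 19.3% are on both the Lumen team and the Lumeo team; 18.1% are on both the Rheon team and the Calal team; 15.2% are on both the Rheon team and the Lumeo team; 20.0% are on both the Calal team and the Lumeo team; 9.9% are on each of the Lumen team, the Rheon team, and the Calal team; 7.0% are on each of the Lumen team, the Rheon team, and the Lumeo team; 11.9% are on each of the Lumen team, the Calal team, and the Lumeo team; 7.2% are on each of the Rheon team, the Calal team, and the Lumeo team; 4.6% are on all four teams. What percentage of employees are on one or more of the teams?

96.6%

By inclusion-exclusion,
P(union) = 40.5 + 40.6 + 51.1 + 41.9 − 17.0 − 19.3 − 19.3 − 18.1 − 15.2 − 20.0 + 9.9 + 7.0 + 11.9 + 7.2 − 4.6 = 96.6%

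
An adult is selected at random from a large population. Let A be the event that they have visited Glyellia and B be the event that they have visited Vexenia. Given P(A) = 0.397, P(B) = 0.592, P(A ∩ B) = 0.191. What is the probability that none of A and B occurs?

By inclusion-exclusion,
P(A ∪ B) = 0.397 + 0.592 − 0.191 = 0.798
P(none) = 1 − 0.798 = 0.202

0.202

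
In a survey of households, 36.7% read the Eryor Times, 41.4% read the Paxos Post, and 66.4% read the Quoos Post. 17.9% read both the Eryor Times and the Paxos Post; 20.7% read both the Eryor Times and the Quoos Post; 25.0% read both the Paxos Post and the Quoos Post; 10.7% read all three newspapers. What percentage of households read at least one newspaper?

Using inclusion–exclusion:
P(≥1) = 36.7 + 41.4 + 66.4 − 17.9 − 20.7 − 25.0 + 10.7 = 91.6%

91.6%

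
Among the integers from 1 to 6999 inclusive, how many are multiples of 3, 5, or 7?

Inclusion–exclusion gives
⌊6999/3⌋ + ⌊6999/5⌋ + ⌊6999/7⌋ − ⌊6999/15⌋ − ⌊6999/21⌋ − ⌊6999/35⌋ + ⌊6999/105⌋ = 2333 + 1399 + 999 − 466 − 333 − 199 + 66 = 3799

3799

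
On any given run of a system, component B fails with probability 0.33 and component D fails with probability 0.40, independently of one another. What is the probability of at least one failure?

P(none) = (1 − 0.33) × (1 − 0.40) = 0.67 × 0.60 = 0.402
P(at least one) = 1 − 0.402 = 0.598

0.598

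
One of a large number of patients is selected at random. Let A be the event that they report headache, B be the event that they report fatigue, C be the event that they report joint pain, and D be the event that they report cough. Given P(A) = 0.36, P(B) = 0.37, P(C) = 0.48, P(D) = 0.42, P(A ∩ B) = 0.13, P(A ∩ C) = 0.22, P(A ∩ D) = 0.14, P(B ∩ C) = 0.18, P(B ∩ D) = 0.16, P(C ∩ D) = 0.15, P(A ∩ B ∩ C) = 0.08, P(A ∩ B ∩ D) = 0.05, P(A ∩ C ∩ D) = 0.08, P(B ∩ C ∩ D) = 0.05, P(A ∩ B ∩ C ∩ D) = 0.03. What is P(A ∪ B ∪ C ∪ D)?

P(A ∪ B ∪ C ∪ D) = 0.36 + 0.37 + 0.48 + 0.42 − 0.13 − 0.22 − 0.14 − 0.18 − 0.16 − 0.15 + 0.08 + 0.05 + 0.08 + 0.05 − 0.03 = 0.88

0.88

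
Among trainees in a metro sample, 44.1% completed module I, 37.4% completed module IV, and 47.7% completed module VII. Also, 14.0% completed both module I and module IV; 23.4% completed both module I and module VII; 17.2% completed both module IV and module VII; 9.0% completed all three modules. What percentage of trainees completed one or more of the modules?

By inclusion–exclusion:
P(union) = 44.1 + 37.4 + 47.7 − 14.0 − 23.4 − 17.2 + 9.0 = 83.6%

83.6%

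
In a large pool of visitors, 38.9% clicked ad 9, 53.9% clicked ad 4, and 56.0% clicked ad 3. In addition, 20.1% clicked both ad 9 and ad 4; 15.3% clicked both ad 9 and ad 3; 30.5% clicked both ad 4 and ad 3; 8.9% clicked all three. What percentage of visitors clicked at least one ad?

91.8%

P(union) = 38.9 + 53.9 + 56.0 − 20.1 − 15.3 − 30.5 + 8.9 = 91.8%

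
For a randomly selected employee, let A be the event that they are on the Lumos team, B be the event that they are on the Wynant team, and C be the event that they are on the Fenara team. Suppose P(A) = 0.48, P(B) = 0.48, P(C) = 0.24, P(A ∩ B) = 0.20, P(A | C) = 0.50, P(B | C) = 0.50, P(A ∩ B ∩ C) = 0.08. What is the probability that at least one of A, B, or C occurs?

P(A ∩ C) = P(C)·P(A|C) = 0.24 × 0.50 = 0.12
P(B ∩ C) = P(C)·P(B|C) = 0.24 × 0.50 = 0.12
P(A ∪ B ∪ C) = 0.48 + 0.48 + 0.24 − 0.20 − 0.12 − 0.12 + 0.08 = 0.84

0.84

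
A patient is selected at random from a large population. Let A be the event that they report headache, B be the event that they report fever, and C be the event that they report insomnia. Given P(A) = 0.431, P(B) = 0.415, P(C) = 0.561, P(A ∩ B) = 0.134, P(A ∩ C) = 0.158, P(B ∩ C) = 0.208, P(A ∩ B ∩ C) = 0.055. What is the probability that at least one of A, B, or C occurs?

0.962

By inclusion–exclusion:
P(A ∪ B ∪ C) = 0.431 + 0.415 + 0.561 − 0.134 − 0.158 − 0.208 + 0.055 = 0.962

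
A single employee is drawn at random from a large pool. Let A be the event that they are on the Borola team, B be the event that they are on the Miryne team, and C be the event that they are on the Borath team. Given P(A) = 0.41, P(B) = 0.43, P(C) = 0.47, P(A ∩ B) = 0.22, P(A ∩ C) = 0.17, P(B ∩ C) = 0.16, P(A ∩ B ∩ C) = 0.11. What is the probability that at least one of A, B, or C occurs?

P(A ∪ B ∪ C) = 0.41 + 0.43 + 0.47 − 0.22 − 0.17 − 0.16 + 0.11 = 0.87

0.87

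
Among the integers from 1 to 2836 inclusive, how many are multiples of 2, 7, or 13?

1714

floor(2836/2) + floor(2836/7) + floor(2836/13) − floor(2836/14) − floor(2836/26) − floor(2836/91) + floor(2836/182) = 1418 + 405 + 218 − 202 − 109 − 31 + 15 = 1714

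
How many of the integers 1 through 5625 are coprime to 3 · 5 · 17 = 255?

2824

Apply inclusion-exclusion:
⌊5625/3⌋ + ⌊5625/5⌋ + ⌊5625/17⌋ − ⌊5625/15⌋ − ⌊5625/51⌋ − ⌊5625/85⌋ + ⌊5625/255⌋ = 1875 + 1125 + 330 − 375 − 110 − 66 + 22 = 2801
5625 − 2801 = 2824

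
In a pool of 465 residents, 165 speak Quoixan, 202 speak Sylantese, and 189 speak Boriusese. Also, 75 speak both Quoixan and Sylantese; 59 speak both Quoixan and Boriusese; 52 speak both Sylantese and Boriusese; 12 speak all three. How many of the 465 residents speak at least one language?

382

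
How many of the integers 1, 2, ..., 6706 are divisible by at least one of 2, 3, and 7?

4790

By inclusion–exclusion:
3353 + 2235 + 958 − 1117 − 479 − 319 + 159 = 4790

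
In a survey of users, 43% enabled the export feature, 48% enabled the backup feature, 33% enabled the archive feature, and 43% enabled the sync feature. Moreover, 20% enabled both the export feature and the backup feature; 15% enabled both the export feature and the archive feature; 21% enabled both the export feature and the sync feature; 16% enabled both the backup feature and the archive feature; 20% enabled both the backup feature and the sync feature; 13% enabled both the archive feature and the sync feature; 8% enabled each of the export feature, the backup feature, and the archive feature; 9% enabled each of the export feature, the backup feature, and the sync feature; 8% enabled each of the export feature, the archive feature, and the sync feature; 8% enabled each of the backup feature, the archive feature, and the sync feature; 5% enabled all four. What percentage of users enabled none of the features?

10%

By inclusion–exclusion:
P(union) = 43 + 48 + 33 + 43 − 20 − 15 − 21 − 16 − 20 − 13 + 8 + 9 + 8 + 8 − 5 = 90%
P(none) = 100% − 90% = 10%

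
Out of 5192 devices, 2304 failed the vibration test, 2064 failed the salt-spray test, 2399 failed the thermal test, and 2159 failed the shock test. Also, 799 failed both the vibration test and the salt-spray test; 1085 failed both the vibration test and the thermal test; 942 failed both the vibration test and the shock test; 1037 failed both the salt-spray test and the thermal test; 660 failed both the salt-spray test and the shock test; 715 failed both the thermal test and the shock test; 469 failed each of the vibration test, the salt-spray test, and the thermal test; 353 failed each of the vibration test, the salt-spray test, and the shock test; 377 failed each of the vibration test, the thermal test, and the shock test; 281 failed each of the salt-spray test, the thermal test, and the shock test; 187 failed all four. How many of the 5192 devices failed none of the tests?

211

Using inclusion–exclusion:
|union| = 2304 + 2064 + 2399 + 2159 − 799 − 1085 − 942 − 1037 − 660 − 715 + 469 + 353 + 377 + 281 − 187 = 4981
None: 5192 − 4981 = 211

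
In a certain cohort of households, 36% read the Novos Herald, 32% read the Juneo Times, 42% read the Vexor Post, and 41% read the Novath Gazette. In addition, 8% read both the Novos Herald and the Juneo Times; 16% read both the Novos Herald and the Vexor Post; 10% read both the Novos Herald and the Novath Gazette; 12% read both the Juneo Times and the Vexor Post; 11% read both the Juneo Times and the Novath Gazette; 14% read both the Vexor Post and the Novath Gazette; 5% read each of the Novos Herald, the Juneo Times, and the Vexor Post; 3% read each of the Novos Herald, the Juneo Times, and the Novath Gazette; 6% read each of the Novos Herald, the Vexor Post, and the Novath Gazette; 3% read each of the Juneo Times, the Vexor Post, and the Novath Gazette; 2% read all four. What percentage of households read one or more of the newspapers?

95%

P(union) = 36 + 32 + 42 + 41 − 8 − 16 − 10 − 12 − 11 − 14 + 5 + 3 + 6 + 3 − 2 = 95%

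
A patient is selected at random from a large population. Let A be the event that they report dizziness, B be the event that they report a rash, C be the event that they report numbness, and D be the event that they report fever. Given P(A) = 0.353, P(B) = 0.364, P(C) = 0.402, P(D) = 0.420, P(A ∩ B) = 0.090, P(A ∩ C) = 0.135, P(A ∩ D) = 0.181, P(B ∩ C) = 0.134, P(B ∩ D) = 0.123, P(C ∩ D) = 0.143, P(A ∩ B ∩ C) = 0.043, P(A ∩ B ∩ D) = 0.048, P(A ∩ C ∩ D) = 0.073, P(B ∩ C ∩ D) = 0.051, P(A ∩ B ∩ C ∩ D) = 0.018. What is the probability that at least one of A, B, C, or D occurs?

P(A ∪ B ∪ C ∪ D) = 0.353 + 0.364 + 0.402 + 0.420 − 0.090 − 0.135 − 0.181 − 0.134 − 0.123 − 0.143 + 0.043 + 0.048 + 0.073 + 0.051 − 0.018 = 0.930

0.930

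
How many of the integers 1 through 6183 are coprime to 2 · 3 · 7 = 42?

1766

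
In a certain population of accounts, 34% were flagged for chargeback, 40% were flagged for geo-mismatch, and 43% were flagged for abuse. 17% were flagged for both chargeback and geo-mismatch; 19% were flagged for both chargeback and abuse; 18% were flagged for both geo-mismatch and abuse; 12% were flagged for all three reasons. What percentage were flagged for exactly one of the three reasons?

45%

Using the inclusion–exclusion count for exactly one event:
P(exactly one) = 34 + 40 + 43 − 2·17 − 2·19 − 2·18 + 3·12 = 45%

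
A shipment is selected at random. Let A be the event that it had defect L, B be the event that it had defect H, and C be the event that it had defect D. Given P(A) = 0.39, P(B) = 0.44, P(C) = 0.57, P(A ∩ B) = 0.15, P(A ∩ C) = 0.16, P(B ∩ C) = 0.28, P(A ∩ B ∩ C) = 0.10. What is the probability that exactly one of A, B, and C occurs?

Using the inclusion–exclusion count for exactly one event:
P(exactly one) = 0.39 + 0.44 + 0.57 − 2·0.15 − 2·0.16 − 2·0.28 + 3·0.10 = 0.52

0.52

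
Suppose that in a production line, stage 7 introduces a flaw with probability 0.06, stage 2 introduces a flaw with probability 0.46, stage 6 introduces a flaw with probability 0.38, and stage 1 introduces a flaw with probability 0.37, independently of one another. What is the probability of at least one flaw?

0.80173144

Independence gives P(none) = ∏(1 − pᵢ).
P(none) = (1 − 0.06) × (1 − 0.46) × (1 − 0.38) × (1 − 0.37) = 0.94 × 0.54 × 0.62 × 0.63 = 0.19826856
P(at least one) = 1 − 0.19826856 = 0.80173144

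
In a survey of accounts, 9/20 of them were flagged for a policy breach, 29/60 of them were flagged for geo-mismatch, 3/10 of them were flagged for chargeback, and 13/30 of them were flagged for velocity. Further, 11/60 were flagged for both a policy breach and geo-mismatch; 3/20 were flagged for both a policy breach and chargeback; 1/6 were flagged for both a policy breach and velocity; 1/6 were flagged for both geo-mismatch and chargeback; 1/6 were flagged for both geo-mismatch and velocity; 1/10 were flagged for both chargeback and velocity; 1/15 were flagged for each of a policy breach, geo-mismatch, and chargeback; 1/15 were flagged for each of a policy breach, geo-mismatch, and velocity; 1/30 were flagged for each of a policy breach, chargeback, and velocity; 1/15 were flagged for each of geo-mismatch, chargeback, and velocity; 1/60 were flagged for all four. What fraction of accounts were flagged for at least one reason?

19/20

Apply inclusion-exclusion:
P(union) = 9/20 + 29/60 + 3/10 + 13/30 − 11/60 − 3/20 − 1/6 − 1/6 − 1/6 − 1/10 + 1/15 + 1/15 + 1/30 + 1/15 − 1/60 = 19/20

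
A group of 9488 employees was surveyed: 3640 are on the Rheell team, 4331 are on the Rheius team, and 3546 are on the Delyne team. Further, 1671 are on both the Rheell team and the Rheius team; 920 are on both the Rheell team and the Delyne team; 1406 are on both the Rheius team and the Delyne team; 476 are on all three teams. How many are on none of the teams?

1492

By inclusion–exclusion:
|union| = 3640 + 4331 + 3546 − 1671 − 920 − 1406 + 476 = 7996
None: 9488 − 7996 = 1492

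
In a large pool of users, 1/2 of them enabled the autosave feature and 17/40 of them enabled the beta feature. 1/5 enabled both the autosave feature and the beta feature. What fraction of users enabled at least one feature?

By inclusion-exclusion,
P(≥1) = 1/2 + 17/40 − 1/5 = 29/40

29/40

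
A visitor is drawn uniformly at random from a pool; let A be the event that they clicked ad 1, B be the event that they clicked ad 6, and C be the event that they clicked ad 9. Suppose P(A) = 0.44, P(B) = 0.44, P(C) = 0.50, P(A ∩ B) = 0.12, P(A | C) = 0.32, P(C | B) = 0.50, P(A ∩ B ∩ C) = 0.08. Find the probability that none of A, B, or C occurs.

0.04

P(A ∩ C) = P(C)·P(A|C) = 0.50 × 0.32 = 0.16
P(B ∩ C) = P(B)·P(C|B) = 0.44 × 0.50 = 0.22
Inclusion–exclusion gives
P(A ∪ B ∪ C) = 0.44 + 0.44 + 0.50 − 0.12 − 0.16 − 0.22 + 0.08 = 0.96
P(none) = 1 − 0.96 = 0.04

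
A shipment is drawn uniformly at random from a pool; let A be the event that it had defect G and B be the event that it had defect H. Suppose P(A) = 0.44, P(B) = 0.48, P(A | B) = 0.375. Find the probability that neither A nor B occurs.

P(A ∩ B) = P(B)·P(A|B) = 0.48 × 0.375 = 0.18
Inclusion–exclusion gives
P(A ∪ B) = 0.44 + 0.48 − 0.18 = 0.74
P(none) = 1 − 0.74 = 0.26

0.26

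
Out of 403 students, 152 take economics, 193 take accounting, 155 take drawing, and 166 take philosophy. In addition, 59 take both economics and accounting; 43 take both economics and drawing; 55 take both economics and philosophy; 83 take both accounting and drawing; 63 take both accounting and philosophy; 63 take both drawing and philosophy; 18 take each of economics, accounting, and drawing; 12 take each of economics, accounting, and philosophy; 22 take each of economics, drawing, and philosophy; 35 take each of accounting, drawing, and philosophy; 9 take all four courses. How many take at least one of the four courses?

|at least one| = 152 + 193 + 155 + 166 − 59 − 43 − 55 − 83 − 63 − 63 + 18 + 12 + 22 + 35 − 9 = 378

378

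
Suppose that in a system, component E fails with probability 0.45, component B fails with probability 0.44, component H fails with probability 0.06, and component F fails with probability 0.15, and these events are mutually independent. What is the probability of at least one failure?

P(none) = (1 − 0.45) × (1 − 0.44) × (1 − 0.06) × (1 − 0.15) = 0.55 × 0.56 × 0.94 × 0.85 = 0.246092
P(at least one) = 1 − 0.246092 = 0.753908

0.753908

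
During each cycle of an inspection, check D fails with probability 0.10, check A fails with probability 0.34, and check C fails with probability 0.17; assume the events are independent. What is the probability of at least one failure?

Independence gives P(none) = ∏(1 − pᵢ).
P(none) = (1 − 0.10) × (1 − 0.34) × (1 − 0.17) = 0.90 × 0.66 × 0.83 = 0.49302
P(at least one) = 1 − 0.49302 = 0.50698

0.50698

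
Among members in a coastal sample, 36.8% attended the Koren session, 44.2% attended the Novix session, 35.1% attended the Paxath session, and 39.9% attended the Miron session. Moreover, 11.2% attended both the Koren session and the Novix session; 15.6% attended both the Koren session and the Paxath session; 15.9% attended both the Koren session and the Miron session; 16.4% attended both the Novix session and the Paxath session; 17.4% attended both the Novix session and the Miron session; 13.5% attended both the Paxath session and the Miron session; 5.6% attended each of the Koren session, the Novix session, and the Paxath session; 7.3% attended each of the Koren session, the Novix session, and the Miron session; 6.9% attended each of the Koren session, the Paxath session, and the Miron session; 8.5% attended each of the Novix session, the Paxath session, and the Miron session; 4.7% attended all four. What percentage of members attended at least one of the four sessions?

89.6%

P(≥1) = 36.8 + 44.2 + 35.1 + 39.9 − 11.2 − 15.6 − 15.9 − 16.4 − 17.4 − 13.5 + 5.6 + 7.3 + 6.9 + 8.5 − 4.7 = 89.6%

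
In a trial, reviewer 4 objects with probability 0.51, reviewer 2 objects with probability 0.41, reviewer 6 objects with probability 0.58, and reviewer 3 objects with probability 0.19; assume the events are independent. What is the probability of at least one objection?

Independence gives P(none) = ∏(1 − pᵢ).
P(none) = (1 − 0.51) × (1 − 0.41) × (1 − 0.58) × (1 − 0.19) = 0.49 × 0.59 × 0.42 × 0.81 = 0.09835182
P(at least one) = 1 − 0.09835182 = 0.90164818

0.90164818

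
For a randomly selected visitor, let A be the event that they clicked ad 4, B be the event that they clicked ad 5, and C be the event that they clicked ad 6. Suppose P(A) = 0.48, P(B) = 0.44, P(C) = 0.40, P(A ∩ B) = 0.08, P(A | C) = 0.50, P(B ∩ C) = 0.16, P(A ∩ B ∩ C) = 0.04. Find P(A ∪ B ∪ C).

0.92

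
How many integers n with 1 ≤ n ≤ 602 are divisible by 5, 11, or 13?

197

floor(602/5) + floor(602/11) + floor(602/13) − floor(602/55) − floor(602/65) − floor(602/143) + floor(602/715) = 120 + 54 + 46 − 10 − 9 − 4 + 0 = 197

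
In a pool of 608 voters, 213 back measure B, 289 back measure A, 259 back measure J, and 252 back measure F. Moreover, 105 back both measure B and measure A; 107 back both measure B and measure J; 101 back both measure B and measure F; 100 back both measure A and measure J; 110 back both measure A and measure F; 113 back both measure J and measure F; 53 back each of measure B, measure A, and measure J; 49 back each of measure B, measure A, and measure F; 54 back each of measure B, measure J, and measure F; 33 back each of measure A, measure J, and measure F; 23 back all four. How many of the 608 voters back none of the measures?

65

By inclusion–exclusion:
N(≥1) = 213 + 289 + 259 + 252 − 105 − 107 − 101 − 100 − 110 − 113 + 53 + 49 + 54 + 33 − 23 = 543
None: 608 − 543 = 65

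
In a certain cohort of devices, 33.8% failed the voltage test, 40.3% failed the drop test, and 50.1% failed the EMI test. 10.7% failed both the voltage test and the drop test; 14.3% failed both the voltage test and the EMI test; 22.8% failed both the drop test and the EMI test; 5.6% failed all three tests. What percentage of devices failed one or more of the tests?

82.0%

Apply inclusion-exclusion:
P(union) = 33.8 + 40.3 + 50.1 − 10.7 − 14.3 − 22.8 + 5.6 = 82.0%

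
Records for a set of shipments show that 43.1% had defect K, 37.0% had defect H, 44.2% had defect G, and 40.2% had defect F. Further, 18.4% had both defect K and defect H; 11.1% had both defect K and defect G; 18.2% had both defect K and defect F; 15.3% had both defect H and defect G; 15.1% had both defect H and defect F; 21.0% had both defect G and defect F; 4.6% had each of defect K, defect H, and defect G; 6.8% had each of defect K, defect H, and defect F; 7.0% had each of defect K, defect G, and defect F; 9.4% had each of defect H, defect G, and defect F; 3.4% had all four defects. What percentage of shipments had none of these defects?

10.2%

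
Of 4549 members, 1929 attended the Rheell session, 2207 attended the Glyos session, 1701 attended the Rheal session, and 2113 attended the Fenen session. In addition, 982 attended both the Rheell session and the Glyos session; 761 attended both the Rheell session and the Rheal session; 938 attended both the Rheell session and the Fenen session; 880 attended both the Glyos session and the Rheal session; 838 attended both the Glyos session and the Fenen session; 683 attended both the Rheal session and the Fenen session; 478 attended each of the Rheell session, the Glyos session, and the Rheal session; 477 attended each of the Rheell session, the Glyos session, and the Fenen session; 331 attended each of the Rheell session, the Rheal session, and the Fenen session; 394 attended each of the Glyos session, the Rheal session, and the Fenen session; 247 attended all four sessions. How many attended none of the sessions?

Using inclusion–exclusion:
N(≥1) = 1929 + 2207 + 1701 + 2113 − 982 − 761 − 938 − 880 − 838 − 683 + 478 + 477 + 331 + 394 − 247 = 4301
None: 4549 − 4301 = 248

248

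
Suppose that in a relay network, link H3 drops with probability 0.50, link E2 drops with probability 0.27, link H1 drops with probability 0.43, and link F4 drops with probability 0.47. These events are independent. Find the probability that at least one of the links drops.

0.8897335

P(none) = (1 − 0.50) × (1 − 0.27) × (1 − 0.43) × (1 − 0.47) = 0.50 × 0.73 × 0.57 × 0.53 = 0.1102665
P(at least one) = 1 − 0.1102665 = 0.8897335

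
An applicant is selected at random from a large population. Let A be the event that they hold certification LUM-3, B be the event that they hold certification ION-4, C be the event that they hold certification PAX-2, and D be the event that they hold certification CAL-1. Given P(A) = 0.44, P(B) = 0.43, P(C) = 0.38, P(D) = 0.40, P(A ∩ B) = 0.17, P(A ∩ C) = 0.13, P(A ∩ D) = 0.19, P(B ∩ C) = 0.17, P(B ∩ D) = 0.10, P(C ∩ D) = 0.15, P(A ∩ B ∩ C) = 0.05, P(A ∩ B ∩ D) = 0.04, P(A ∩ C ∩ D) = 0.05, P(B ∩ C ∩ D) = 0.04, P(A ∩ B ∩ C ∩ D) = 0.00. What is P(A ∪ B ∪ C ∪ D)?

P(A ∪ B ∪ C ∪ D) = 0.44 + 0.43 + 0.38 + 0.40 − 0.17 − 0.13 − 0.19 − 0.17 − 0.10 − 0.15 + 0.05 + 0.04 + 0.05 + 0.04 − 0.00 = 0.92

0.92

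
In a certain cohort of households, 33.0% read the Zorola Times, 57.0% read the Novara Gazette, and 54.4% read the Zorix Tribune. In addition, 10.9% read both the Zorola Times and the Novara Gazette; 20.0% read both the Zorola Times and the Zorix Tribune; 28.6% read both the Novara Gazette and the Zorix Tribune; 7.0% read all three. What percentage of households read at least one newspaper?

P(at least one) = 33.0 + 57.0 + 54.4 − 10.9 − 20.0 − 28.6 + 7.0 = 91.9%

91.9%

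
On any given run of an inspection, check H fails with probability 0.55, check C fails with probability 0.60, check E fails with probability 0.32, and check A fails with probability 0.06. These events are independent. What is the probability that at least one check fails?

P(none) = (1 − 0.55) × (1 − 0.60) × (1 − 0.32) × (1 − 0.06) = 0.45 × 0.40 × 0.68 × 0.94 = 0.115056
P(at least one) = 1 − 0.115056 = 0.884944

0.884944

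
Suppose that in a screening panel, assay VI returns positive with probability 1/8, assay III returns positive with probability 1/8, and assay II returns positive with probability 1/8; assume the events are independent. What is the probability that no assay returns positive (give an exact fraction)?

343/512

P(none) = (1 − 1/8) × (1 − 1/8) × (1 − 1/8) = 7/8 × 7/8 × 7/8 = 343/512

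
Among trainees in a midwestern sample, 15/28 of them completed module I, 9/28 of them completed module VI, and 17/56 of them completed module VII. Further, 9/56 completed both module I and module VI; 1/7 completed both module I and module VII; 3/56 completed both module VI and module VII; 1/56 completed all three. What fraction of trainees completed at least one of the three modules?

P(at least one) = 15/28 + 9/28 + 17/56 − 9/56 − 1/7 − 3/56 + 1/56 = 23/28

23/28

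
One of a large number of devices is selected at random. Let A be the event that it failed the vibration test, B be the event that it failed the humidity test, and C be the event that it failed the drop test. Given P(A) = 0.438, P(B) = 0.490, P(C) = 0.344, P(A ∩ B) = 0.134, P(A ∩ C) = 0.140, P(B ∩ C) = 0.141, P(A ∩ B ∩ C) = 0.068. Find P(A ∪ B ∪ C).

0.925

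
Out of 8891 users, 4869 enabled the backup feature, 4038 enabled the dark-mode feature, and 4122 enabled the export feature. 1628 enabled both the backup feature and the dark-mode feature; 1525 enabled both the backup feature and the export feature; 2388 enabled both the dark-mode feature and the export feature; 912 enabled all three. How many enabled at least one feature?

8400

Using inclusion–exclusion:
|at least one| = 4869 + 4038 + 4122 − 1628 − 1525 − 2388 + 912 = 8400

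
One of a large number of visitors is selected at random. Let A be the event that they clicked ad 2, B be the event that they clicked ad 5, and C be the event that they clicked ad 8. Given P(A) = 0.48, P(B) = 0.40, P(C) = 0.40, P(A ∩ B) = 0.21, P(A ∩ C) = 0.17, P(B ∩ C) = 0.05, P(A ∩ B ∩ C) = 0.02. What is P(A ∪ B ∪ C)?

Inclusion–exclusion gives
P(A ∪ B ∪ C) = 0.48 + 0.40 + 0.40 − 0.21 − 0.17 − 0.05 + 0.02 = 0.87

0.87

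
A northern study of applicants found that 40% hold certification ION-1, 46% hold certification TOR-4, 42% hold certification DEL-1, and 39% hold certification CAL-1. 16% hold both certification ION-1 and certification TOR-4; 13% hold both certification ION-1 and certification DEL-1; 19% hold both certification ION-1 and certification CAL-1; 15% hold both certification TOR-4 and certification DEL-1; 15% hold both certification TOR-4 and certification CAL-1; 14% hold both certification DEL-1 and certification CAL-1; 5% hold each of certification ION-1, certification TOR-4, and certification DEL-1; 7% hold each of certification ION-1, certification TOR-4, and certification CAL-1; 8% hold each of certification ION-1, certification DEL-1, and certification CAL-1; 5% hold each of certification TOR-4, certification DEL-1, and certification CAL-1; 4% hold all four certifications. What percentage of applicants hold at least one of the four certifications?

96%

P(≥1) = 40 + 46 + 42 + 39 − 16 − 13 − 19 − 15 − 15 − 14 + 5 + 7 + 8 + 5 − 4 = 96%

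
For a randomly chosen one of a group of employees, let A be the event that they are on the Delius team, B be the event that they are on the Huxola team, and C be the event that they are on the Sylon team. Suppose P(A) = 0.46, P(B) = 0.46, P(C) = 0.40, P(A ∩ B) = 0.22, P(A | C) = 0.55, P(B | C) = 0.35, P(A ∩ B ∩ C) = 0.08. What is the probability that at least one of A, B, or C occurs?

P(A ∩ C) = P(C)·P(A|C) = 0.40 × 0.55 = 0.22
P(B ∩ C) = P(C)·P(B|C) = 0.40 × 0.35 = 0.14
Using inclusion–exclusion:
P(A ∪ B ∪ C) = 0.46 + 0.46 + 0.40 − 0.22 − 0.22 − 0.14 + 0.08 = 0.82

0.82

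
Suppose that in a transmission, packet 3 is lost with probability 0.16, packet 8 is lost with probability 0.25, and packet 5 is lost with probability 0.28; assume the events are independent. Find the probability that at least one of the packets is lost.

0.5464

P(none) = (1 − 0.16) × (1 − 0.25) × (1 − 0.28) = 0.84 × 0.75 × 0.72 = 0.4536
P(at least one) = 1 − 0.4536 = 0.5464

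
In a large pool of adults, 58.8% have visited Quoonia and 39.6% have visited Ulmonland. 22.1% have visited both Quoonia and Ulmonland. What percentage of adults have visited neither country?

23.7%

P(at least one) = 58.8 + 39.6 − 22.1 = 76.3%
P(none) = 100% − 76.3% = 23.7%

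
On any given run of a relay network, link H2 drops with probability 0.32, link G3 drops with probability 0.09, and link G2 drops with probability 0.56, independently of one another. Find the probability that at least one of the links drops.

P(none) = (1 − 0.32) × (1 − 0.09) × (1 − 0.56) = 0.68 × 0.91 × 0.44 = 0.272272
P(at least one) = 1 − 0.272272 = 0.727728

0.727728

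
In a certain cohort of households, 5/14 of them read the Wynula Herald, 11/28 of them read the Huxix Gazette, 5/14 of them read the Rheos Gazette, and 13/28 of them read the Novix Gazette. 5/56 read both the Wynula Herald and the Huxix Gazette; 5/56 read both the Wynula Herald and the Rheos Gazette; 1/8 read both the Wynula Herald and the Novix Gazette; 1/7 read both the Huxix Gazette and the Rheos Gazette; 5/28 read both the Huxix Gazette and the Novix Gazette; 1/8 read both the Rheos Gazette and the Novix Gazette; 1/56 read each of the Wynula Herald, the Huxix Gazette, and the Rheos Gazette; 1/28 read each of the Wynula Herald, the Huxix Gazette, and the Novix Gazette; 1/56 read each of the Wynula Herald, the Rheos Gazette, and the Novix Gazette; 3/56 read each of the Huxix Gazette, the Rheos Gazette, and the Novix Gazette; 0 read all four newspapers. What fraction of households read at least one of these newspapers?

53/56

P(union) = 5/14 + 11/28 + 5/14 + 13/28 − 5/56 − 5/56 − 1/8 − 1/7 − 5/28 − 1/8 + 1/56 + 1/28 + 1/56 + 3/56 − 0 = 53/56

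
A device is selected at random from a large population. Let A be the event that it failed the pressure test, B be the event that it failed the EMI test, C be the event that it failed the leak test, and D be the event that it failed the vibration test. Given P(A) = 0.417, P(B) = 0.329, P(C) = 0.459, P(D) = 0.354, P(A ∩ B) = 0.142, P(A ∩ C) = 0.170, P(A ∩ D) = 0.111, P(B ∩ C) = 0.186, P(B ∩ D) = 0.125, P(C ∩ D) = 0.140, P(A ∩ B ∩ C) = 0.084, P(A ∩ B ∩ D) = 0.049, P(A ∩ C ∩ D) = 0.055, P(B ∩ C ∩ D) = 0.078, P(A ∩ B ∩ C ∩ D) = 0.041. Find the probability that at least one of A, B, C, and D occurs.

P(A ∪ B ∪ C ∪ D) = 0.417 + 0.329 + 0.459 + 0.354 − 0.142 − 0.170 − 0.111 − 0.186 − 0.125 − 0.140 + 0.084 + 0.049 + 0.055 + 0.078 − 0.041 = 0.910

0.910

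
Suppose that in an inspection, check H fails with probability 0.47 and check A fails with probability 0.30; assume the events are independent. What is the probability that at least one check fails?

0.629

Independence gives P(none) = ∏(1 − pᵢ).
P(none) = (1 − 0.47) × (1 − 0.30) = 0.53 × 0.70 = 0.371
P(at least one) = 1 − 0.371 = 0.629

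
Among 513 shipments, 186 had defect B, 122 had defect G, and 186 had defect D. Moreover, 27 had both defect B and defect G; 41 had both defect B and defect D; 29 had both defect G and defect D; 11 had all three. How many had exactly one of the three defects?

333

By inclusion–exclusion (exactly-one form):
|exactly one| = 186 + 122 + 186 − 2·27 − 2·41 − 2·29 + 3·11 = 333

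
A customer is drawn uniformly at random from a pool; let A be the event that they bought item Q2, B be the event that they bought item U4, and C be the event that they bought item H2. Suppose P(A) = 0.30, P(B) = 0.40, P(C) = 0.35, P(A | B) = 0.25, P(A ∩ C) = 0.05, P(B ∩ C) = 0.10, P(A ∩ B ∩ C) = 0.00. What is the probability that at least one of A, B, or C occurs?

P(A ∩ B) = P(B)·P(A|B) = 0.40 × 0.25 = 0.10
P(A ∪ B ∪ C) = 0.30 + 0.40 + 0.35 − 0.10 − 0.05 − 0.10 + 0.00 = 0.80

0.80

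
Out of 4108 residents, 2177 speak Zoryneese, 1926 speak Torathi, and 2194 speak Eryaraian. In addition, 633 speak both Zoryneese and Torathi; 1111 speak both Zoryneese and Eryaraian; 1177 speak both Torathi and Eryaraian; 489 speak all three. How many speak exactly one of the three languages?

By inclusion–exclusion (exactly-one form):
|exactly one| = 2177 + 1926 + 2194 − 2·633 − 2·1111 − 2·1177 + 3·489 = 1922

1922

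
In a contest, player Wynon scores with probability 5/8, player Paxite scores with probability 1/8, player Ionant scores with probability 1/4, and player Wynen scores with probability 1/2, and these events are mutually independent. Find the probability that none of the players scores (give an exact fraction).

63/512

P(none) = (1 − 5/8) × (1 − 1/8) × (1 − 1/4) × (1 − 1/2) = 3/8 × 7/8 × 3/4 × 1/2 = 63/512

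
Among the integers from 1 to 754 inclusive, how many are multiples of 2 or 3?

503

Apply inclusion-exclusion:
377 + 251 − 125 = 503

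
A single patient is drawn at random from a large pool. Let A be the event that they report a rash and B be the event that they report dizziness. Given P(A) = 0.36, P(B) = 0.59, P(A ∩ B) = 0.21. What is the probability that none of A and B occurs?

0.26

Apply inclusion-exclusion:
P(A ∪ B) = 0.36 + 0.59 − 0.21 = 0.74
P(none) = 1 − 0.74 = 0.26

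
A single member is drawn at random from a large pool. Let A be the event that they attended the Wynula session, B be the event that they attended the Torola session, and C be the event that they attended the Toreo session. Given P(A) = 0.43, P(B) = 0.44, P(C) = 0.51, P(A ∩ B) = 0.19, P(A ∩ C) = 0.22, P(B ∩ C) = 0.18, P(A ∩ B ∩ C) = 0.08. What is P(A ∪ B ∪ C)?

0.87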